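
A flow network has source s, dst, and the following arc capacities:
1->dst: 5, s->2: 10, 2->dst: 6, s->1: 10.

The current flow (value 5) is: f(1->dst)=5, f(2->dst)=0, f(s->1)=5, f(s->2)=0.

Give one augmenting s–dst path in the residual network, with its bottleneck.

Residual along s->2->dst: s->2: 10, 2->dst: 6.
Bottleneck = min = 6.

s->2->dst, bottleneck 6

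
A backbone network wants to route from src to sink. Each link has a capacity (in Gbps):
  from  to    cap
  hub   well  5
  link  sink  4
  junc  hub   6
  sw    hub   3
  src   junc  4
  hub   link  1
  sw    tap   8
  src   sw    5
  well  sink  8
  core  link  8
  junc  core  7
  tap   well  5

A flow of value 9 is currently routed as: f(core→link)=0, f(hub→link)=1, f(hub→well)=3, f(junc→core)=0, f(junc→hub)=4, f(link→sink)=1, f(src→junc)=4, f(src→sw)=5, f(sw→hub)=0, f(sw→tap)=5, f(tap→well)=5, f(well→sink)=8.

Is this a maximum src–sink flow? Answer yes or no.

Residual reachable from src: {src}; sink is not reachable.
Saturated cut: src→sw, src→junc with total capacity 9 = current flow value. Flow is maximum.

Yes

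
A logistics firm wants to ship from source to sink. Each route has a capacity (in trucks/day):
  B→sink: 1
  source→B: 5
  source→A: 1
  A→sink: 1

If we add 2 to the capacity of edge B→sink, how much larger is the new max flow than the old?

Original max flow = 2.
After raising cap(B→sink), augmenting paths through that edge carry 2 more units.
New max flow = 4. Increase = 2.

2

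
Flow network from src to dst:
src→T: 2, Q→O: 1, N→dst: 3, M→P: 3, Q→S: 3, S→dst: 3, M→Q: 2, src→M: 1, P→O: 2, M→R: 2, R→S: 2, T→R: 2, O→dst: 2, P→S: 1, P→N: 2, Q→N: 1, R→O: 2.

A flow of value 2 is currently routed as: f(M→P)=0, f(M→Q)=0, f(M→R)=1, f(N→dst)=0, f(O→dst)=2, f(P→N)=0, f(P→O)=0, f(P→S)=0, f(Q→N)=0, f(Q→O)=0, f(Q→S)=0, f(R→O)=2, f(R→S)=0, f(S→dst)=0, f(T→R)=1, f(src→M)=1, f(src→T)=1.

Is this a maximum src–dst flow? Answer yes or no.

Residual path src→T→R→S→dst has bottleneck 1 > 0.
Pushing 1 along it raises the flow to 3, so the given flow is not maximum.

No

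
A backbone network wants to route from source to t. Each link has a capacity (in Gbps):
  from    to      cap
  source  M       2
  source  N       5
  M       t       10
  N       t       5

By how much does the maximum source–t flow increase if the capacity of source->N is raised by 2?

Original max flow = 7.
Even with extra capacity on source->N, another cut of capacity 7 remains binding.
New max flow = 7. Increase = 0.

0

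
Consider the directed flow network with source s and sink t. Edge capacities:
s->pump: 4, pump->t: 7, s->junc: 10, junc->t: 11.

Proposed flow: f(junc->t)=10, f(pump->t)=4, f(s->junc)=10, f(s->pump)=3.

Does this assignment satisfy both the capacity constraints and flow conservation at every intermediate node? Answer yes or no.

No

Conservation fails at pump: inflow 3 ≠ outflow 4.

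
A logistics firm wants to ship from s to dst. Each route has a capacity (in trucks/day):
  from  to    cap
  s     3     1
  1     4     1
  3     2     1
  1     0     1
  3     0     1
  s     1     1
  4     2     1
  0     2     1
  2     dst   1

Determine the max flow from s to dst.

Augment s->3->2->dst: bottleneck 1. Total 1.
No augmenting path remains in the residual graph.

1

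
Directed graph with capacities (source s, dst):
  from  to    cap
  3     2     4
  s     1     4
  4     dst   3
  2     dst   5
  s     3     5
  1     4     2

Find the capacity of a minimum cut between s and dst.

6

Max flow = 6 (via 2 augmenting paths).
In the residual at optimum, the set reachable from s is {1, 3, s}.
Cut edges: 3->2 (cap 4), 1->4 (cap 2). Sum = 6.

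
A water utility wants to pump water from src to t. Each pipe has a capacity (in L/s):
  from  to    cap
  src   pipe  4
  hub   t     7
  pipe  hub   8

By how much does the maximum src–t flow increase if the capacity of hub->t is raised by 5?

Original max flow = 4.
Edge hub->t does not cross the min cut (source side {src}), so extra capacity there cannot help.
New max flow = 4. Increase = 0.

0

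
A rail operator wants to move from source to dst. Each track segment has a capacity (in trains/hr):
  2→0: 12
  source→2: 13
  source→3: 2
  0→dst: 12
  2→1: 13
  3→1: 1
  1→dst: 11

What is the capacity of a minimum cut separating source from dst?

Max flow = 14 (via 3 augmenting paths).
In the residual at optimum, the set reachable from source is {3, source}.
Cut edges: source→2 (cap 13), 3→1 (cap 1). Sum = 14.

14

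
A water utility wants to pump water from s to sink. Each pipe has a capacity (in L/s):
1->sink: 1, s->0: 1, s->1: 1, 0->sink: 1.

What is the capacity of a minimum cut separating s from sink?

2

Max flow = 2 (via 2 augmenting paths).
In the residual at optimum, the set reachable from s is {s}.
Cut edges: s->0 (cap 1), s->1 (cap 1). Sum = 2.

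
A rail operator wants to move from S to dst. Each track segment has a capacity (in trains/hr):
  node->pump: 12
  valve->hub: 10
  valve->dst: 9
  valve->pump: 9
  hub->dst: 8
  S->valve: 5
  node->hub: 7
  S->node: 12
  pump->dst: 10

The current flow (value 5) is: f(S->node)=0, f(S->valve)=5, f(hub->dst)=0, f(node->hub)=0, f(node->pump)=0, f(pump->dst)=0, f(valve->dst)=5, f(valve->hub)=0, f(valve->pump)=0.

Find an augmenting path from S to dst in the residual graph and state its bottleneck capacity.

Residual along S->node->pump->dst: S->node: 12, node->pump: 12, pump->dst: 10.
Bottleneck = min = 10.

S->node->pump->dst, bottleneck 10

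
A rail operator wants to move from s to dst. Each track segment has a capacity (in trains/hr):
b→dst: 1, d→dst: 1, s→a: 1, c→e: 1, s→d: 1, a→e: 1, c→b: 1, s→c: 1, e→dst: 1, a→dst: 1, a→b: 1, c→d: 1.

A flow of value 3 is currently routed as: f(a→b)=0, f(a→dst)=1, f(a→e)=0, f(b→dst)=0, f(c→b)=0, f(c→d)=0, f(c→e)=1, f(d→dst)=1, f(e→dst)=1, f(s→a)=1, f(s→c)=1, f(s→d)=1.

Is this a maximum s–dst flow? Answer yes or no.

Yes

Residual reachable from s: {s}; dst is not reachable.
Saturated cut: s→c, s→a, s→d with total capacity 3 = current flow value. Flow is maximum.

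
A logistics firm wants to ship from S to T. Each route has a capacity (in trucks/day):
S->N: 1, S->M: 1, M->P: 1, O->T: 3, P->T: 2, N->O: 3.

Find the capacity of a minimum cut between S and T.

Max flow = 2 (via 2 augmenting paths).
In the residual at optimum, the set reachable from S is {S}.
Cut edges: S->M (cap 1), S->N (cap 1). Sum = 2.

2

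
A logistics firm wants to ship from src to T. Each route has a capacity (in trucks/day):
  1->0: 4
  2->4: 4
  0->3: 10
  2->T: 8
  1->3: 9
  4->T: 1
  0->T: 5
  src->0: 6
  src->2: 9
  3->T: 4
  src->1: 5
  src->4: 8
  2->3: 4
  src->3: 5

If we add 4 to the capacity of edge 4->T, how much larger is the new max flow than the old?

4

Original max flow = 18.
After raising cap(4->T), augmenting paths through that edge carry 4 more units.
New max flow = 22. Increase = 4.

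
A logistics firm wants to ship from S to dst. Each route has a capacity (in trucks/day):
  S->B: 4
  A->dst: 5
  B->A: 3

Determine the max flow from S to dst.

3

Augment S->B->A->dst: bottleneck 3. Total 3.
No augmenting path remains in the residual graph.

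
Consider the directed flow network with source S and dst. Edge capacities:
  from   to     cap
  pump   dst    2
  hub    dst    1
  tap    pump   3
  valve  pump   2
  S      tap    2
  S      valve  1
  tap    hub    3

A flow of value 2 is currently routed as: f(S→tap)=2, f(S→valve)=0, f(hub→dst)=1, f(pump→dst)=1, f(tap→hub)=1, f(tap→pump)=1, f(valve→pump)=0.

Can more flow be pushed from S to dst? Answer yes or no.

Yes

Residual path S→valve→pump→dst has bottleneck 1 > 0.
Pushing 1 along it raises the flow to 3, so the given flow is not maximum.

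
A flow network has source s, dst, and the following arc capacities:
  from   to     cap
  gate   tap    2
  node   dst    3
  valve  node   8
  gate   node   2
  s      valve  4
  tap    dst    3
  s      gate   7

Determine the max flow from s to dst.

Augment s→valve→node→dst: bottleneck 3. Total 3.
Augment s→gate→tap→dst: bottleneck 2. Total 5.
No augmenting path remains in the residual graph.

5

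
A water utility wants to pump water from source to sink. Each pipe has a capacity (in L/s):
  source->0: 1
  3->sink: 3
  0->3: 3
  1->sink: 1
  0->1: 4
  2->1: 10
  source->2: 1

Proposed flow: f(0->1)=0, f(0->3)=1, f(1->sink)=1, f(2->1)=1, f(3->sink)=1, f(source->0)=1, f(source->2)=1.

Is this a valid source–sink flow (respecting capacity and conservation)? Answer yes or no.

Every edge has 0 ≤ f(e) ≤ cap(e).
At each intermediate node, inflow equals outflow.

Yes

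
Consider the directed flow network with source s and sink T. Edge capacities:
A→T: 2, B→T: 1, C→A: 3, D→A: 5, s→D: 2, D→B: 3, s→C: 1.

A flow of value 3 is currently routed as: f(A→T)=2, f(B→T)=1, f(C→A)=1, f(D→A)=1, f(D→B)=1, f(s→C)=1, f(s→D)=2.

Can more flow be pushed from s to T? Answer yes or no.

Residual reachable from s: {s}; T is not reachable.
Saturated cut: s→D, s→C with total capacity 3 = current flow value. Flow is maximum.

No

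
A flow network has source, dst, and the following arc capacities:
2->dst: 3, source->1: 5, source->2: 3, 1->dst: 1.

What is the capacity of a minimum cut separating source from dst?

Max flow = 4 (via 2 augmenting paths).
In the residual at optimum, the set reachable from source is {1, source}.
Cut edges: source->2 (cap 3), 1->dst (cap 1). Sum = 4.

4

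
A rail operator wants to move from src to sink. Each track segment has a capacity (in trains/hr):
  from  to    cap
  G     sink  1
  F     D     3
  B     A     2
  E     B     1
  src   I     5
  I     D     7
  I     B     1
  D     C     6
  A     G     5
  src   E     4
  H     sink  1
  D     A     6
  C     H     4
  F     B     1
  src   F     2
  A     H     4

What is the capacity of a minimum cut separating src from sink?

Max flow = 2 (via 2 augmenting paths).
In the residual at optimum, the set reachable from src is {A, B, C, D, E, F, G, H, I, src}.
Cut edges: G→sink (cap 1), H→sink (cap 1). Sum = 2.

2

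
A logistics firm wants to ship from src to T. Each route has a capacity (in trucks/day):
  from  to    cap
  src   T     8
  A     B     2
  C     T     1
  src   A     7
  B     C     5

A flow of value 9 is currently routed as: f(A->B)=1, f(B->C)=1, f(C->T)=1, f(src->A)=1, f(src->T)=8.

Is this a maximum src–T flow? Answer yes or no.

Residual reachable from src: {A, B, C, src}; T is not reachable.
Saturated cut: src->T, C->T with total capacity 9 = current flow value. Flow is maximum.

Yes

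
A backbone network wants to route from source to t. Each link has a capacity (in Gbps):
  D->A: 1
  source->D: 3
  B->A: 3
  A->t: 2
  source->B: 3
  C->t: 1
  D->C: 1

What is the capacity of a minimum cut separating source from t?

Max flow = 3 (via 2 augmenting paths).
In the residual at optimum, the set reachable from source is {A, B, D, source}.
Cut edges: D->C (cap 1), A->t (cap 2). Sum = 3.

3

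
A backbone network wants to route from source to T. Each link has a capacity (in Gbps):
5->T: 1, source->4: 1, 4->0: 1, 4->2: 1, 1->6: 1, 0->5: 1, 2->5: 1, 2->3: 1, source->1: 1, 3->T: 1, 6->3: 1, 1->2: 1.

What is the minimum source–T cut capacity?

2

Max flow = 2 (via 2 augmenting paths).
In the residual at optimum, the set reachable from source is {source}.
Cut edges: source->4 (cap 1), source->1 (cap 1). Sum = 2.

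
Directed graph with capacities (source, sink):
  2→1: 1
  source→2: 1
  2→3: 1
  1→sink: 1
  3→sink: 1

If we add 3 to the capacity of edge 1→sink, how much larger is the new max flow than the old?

Original max flow = 1.
Edge 1→sink does not cross the min cut (source side {source}), so extra capacity there cannot help.
New max flow = 1. Increase = 0.

0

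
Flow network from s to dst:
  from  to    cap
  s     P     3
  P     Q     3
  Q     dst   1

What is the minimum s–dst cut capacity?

Max flow = 1 (via 1 augmenting path).
In the residual at optimum, the set reachable from s is {P, Q, s}.
Cut edges: Q->dst (cap 1). Sum = 1.

1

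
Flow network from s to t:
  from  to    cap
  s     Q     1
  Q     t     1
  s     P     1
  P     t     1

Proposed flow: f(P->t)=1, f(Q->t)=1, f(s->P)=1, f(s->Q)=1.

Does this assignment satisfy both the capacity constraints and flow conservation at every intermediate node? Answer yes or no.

Every edge has 0 ≤ f(e) ≤ cap(e).
At each intermediate node, inflow equals outflow.

Yes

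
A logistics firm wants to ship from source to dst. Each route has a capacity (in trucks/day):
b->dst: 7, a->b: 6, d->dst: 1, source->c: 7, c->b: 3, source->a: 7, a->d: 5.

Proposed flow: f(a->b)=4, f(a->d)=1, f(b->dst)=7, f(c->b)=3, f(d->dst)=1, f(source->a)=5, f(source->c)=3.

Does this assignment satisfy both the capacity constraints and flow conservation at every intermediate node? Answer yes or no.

Every edge has 0 ≤ f(e) ≤ cap(e).
At each intermediate node, inflow equals outflow.

Yes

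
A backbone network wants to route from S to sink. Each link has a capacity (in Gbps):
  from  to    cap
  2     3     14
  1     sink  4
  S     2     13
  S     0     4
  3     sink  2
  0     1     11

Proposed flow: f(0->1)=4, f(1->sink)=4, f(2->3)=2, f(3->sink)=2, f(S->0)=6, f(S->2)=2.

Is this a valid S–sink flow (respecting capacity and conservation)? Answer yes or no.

Capacity violated on S->0: flow 6 > capacity 4.

No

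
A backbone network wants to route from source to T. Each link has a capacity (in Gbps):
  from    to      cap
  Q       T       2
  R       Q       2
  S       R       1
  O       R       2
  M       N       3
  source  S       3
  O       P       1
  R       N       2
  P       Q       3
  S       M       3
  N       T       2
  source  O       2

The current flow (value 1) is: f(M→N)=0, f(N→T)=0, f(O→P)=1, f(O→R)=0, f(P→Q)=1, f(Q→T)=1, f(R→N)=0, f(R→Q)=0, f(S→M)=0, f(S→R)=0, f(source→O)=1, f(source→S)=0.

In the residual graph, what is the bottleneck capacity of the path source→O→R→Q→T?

Residual capacities along the path: source→O: 1, O→R: 2, R→Q: 2, Q→T: 1.
Minimum is 1.

1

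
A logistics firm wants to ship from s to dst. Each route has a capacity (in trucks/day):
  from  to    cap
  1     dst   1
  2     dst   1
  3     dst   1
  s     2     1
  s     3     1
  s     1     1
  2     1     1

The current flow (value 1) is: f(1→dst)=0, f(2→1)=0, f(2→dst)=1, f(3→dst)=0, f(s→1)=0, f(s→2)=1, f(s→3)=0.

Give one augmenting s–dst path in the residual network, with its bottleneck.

s→1→dst, bottleneck 1

Residual along s→1→dst: s→1: 1, 1→dst: 1.
Bottleneck = min = 1.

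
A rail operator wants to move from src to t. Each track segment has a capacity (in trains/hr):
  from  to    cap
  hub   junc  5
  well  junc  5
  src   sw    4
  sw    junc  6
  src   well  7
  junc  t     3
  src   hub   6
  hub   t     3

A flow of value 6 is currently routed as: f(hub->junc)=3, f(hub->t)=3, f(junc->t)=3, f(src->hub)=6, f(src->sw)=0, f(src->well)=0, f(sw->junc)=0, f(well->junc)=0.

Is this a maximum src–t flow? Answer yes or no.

Residual reachable from src: {hub, junc, src, sw, well}; t is not reachable.
Saturated cut: hub->t, junc->t with total capacity 6 = current flow value. Flow is maximum.

Yes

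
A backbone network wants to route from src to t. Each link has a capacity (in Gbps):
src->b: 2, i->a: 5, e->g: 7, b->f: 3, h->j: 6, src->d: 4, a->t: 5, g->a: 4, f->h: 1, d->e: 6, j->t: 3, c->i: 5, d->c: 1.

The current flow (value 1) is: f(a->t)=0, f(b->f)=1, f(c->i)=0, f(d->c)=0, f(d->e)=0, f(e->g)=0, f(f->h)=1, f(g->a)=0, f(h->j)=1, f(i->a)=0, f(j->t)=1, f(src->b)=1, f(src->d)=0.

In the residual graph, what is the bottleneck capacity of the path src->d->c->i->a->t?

1

Residual capacities along the path: src->d: 4, d->c: 1, c->i: 5, i->a: 5, a->t: 5.
Minimum is 1.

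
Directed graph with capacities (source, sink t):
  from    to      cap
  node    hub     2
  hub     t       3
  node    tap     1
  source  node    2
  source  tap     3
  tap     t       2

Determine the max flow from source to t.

4

Augment source→tap→t: bottleneck 2. Total 2.
Augment source→node→hub→t: bottleneck 2. Total 4.
No augmenting path remains in the residual graph.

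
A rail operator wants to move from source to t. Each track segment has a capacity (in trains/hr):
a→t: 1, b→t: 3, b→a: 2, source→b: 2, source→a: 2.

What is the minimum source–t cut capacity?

3

Max flow = 3 (via 2 augmenting paths).
In the residual at optimum, the set reachable from source is {a, source}.
Cut edges: source→b (cap 2), a→t (cap 1). Sum = 3.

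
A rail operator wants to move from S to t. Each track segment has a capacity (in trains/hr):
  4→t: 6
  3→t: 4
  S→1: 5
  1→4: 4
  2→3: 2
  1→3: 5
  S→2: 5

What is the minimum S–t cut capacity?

7

Max flow = 7 (via 3 augmenting paths).
In the residual at optimum, the set reachable from S is {2, S}.
Cut edges: S→1 (cap 5), 2→3 (cap 2). Sum = 7.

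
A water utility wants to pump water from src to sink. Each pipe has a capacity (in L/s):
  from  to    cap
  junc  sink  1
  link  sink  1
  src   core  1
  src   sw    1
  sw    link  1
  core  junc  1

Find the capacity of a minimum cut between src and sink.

2

Max flow = 2 (via 2 augmenting paths).
In the residual at optimum, the set reachable from src is {src}.
Cut edges: src->sw (cap 1), src->core (cap 1). Sum = 2.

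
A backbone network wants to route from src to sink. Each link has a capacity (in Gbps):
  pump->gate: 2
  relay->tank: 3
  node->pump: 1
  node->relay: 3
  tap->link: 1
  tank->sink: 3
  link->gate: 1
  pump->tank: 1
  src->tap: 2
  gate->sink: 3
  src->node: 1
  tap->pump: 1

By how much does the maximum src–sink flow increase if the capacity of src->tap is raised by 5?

Original max flow = 3.
Even with extra capacity on src->tap, another cut of capacity 3 remains binding.
New max flow = 3. Increase = 0.

0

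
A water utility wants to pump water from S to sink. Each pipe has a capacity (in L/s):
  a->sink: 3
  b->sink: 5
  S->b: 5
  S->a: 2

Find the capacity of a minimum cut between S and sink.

Max flow = 7 (via 2 augmenting paths).
In the residual at optimum, the set reachable from S is {S}.
Cut edges: S->a (cap 2), S->b (cap 5). Sum = 7.

7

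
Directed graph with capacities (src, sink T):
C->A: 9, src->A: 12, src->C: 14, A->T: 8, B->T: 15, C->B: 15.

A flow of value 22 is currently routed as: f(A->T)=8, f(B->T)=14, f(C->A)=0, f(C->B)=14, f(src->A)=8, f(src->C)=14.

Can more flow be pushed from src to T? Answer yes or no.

Residual reachable from src: {A, src}; T is not reachable.
Saturated cut: src->C, A->T with total capacity 22 = current flow value. Flow is maximum.

No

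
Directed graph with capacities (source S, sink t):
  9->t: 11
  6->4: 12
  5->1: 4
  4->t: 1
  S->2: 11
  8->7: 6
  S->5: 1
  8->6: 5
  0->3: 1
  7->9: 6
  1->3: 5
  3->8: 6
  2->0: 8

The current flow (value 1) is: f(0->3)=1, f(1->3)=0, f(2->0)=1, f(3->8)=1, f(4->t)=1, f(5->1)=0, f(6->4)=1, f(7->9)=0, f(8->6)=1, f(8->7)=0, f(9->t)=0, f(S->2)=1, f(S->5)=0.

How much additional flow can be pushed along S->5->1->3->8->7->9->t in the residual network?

Residual capacities along the path: S->5: 1, 5->1: 4, 1->3: 5, 3->8: 5, 8->7: 6, 7->9: 6, 9->t: 11.
Minimum is 1.

1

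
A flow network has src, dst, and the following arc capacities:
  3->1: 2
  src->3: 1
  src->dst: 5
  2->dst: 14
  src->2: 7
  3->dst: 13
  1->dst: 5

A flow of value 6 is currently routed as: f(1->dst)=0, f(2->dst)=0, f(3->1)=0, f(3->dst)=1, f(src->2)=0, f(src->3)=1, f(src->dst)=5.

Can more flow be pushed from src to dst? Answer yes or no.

Yes

Residual path src->2->dst has bottleneck 7 > 0.
Pushing 7 along it raises the flow to 13, so the given flow is not maximum.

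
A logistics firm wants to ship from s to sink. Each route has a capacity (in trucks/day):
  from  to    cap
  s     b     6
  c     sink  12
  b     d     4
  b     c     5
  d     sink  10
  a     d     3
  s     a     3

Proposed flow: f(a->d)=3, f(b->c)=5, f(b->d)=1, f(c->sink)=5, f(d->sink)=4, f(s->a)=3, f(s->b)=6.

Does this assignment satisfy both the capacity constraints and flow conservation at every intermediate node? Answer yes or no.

Every edge has 0 ≤ f(e) ≤ cap(e).
At each intermediate node, inflow equals outflow.

Yes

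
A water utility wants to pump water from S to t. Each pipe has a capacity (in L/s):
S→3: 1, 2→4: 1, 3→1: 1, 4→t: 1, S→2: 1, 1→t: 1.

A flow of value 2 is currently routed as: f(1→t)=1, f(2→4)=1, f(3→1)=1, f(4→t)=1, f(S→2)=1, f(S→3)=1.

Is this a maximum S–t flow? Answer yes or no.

Yes

Residual reachable from S: {S}; t is not reachable.
Saturated cut: S→2, S→3 with total capacity 2 = current flow value. Flow is maximum.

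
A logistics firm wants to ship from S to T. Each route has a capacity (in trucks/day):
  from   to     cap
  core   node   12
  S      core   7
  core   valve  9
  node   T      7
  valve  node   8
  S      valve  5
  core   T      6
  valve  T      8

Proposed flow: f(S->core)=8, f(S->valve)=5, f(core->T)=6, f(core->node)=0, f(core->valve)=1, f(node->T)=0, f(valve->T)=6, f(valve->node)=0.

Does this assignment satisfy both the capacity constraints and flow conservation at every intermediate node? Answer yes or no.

No

Capacity violated on S->core: flow 8 > capacity 7.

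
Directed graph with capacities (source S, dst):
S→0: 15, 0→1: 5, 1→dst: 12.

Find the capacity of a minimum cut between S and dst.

5

Max flow = 5 (via 1 augmenting path).
In the residual at optimum, the set reachable from S is {0, S}.
Cut edges: 0→1 (cap 5). Sum = 5.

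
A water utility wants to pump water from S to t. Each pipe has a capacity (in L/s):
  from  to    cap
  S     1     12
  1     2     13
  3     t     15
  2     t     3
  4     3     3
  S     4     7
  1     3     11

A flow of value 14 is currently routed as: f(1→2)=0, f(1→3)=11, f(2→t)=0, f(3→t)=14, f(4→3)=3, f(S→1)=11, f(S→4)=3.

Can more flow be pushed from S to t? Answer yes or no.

Yes

Residual path S→1→2→t has bottleneck 1 > 0.
Pushing 1 along it raises the flow to 15, so the given flow is not maximum.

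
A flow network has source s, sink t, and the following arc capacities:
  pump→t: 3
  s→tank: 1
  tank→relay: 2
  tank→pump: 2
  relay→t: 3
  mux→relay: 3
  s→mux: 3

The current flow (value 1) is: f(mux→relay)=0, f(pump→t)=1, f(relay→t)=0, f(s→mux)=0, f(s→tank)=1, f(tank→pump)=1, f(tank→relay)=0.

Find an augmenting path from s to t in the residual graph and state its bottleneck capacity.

s→mux→relay→t, bottleneck 3

Residual along s→mux→relay→t: s→mux: 3, mux→relay: 3, relay→t: 3.
Bottleneck = min = 3.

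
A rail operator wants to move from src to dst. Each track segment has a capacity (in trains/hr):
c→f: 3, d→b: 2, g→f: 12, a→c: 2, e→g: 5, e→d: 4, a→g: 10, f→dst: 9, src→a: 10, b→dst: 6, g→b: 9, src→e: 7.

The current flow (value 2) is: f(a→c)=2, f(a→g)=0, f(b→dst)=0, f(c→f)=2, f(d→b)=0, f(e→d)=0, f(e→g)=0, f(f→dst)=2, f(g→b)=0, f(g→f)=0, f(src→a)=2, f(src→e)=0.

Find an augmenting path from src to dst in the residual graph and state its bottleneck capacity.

Residual along src→a→g→f→dst: src→a: 8, a→g: 10, g→f: 12, f→dst: 7.
Bottleneck = min = 7.

src→a→g→f→dst, bottleneck 7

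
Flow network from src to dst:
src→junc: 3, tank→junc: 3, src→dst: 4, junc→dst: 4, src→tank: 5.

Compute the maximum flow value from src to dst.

Augment src→dst: bottleneck 4. Total 4.
Augment src→junc→dst: bottleneck 3. Total 7.
Augment src→tank→junc→dst: bottleneck 1. Total 8.
No augmenting path remains in the residual graph.

8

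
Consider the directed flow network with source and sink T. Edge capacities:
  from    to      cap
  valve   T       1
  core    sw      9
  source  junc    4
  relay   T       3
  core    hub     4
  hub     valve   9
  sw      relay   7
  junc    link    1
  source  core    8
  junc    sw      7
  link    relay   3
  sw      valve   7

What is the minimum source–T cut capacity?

4

Max flow = 4 (via 2 augmenting paths).
In the residual at optimum, the set reachable from source is {core, hub, junc, link, relay, source, sw, valve}.
Cut edges: valve→T (cap 1), relay→T (cap 3). Sum = 4.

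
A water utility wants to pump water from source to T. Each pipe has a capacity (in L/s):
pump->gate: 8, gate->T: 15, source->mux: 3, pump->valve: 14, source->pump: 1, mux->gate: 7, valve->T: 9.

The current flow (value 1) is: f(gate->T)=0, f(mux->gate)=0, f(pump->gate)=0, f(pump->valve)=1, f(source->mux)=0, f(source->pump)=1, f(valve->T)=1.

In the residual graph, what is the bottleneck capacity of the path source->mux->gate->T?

3

Residual capacities along the path: source->mux: 3, mux->gate: 7, gate->T: 15.
Minimum is 3.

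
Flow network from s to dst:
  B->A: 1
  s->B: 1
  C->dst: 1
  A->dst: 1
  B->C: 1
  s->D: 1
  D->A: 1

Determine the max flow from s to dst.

2

Augment s->D->A->dst: bottleneck 1. Total 1.
Augment s->B->C->dst: bottleneck 1. Total 2.
No augmenting path remains in the residual graph.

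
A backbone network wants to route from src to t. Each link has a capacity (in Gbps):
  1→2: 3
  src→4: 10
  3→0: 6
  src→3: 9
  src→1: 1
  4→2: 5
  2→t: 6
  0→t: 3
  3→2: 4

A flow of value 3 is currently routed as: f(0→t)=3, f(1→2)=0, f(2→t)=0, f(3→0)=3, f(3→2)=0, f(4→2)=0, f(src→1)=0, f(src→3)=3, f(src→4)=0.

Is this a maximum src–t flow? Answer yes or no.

Residual path src→3→2→t has bottleneck 4 > 0.
Pushing 4 along it raises the flow to 7, so the given flow is not maximum.

No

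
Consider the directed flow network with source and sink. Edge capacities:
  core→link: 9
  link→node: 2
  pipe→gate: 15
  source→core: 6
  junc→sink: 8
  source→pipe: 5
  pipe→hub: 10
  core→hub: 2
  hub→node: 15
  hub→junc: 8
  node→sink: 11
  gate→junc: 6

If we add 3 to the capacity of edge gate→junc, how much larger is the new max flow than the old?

0

Original max flow = 9.
Edge gate→junc does not cross the min cut (source side {core, link, source}), so extra capacity there cannot help.
New max flow = 9. Increase = 0.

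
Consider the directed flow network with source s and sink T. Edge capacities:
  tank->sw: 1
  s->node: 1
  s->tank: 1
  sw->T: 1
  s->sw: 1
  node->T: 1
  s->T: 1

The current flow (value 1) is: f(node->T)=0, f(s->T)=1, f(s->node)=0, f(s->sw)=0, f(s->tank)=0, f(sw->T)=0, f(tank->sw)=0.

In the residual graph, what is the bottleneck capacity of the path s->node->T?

1

Residual capacities along the path: s->node: 1, node->T: 1.
Minimum is 1.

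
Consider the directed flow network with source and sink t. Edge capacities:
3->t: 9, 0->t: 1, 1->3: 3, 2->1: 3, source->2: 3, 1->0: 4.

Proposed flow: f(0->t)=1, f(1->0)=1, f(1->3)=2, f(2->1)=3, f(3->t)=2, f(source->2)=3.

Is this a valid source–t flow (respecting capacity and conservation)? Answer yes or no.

Yes

Every edge has 0 ≤ f(e) ≤ cap(e).
At each intermediate node, inflow equals outflow.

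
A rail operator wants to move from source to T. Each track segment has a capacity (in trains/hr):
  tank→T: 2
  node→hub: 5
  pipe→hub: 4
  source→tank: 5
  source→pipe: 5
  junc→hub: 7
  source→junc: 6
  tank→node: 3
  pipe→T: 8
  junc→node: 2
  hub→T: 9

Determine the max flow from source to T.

Augment source→pipe→T: bottleneck 5. Total 5.
Augment source→tank→T: bottleneck 2. Total 7.
Augment source→junc→hub→T: bottleneck 6. Total 13.
Augment source→tank→node→hub→T: bottleneck 3. Total 16.
No augmenting path remains in the residual graph.

16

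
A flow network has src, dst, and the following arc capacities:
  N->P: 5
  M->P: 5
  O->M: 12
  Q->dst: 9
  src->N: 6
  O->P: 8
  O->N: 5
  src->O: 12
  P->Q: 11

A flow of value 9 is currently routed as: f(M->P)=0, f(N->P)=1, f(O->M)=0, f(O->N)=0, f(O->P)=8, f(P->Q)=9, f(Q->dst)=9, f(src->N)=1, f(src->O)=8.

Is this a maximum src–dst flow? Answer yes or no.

Residual reachable from src: {M, N, O, P, Q, src}; dst is not reachable.
Saturated cut: Q->dst with total capacity 9 = current flow value. Flow is maximum.

Yes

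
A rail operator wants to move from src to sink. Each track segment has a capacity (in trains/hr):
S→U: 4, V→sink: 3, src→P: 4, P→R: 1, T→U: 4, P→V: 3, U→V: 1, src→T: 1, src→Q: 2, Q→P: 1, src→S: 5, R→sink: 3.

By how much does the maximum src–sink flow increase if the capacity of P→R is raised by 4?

Original max flow = 4.
After raising cap(P→R), augmenting paths through that edge carry 2 more units.
New max flow = 6. Increase = 2.

2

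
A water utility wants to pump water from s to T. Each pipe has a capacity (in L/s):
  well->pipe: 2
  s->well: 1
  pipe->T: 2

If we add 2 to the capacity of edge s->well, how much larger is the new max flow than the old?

Original max flow = 1.
After raising cap(s->well), augmenting paths through that edge carry 1 more unit.
New max flow = 2. Increase = 1.

1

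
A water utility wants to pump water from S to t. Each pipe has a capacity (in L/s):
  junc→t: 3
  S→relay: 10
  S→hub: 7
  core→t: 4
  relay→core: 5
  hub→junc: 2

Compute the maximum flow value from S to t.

Augment S→hub→junc→t: bottleneck 2. Total 2.
Augment S→relay→core→t: bottleneck 4. Total 6.
No augmenting path remains in the residual graph.

6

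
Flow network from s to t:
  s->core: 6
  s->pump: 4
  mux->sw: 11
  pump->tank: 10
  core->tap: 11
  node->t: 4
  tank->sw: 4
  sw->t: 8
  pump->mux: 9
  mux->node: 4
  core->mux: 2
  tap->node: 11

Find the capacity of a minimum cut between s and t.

Max flow = 10 (via 3 augmenting paths).
In the residual at optimum, the set reachable from s is {s}.
Cut edges: s->core (cap 6), s->pump (cap 4). Sum = 10.

10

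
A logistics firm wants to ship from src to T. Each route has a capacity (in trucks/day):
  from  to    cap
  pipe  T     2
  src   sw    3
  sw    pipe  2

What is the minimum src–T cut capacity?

Max flow = 2 (via 1 augmenting path).
In the residual at optimum, the set reachable from src is {src, sw}.
Cut edges: sw→pipe (cap 2). Sum = 2.

2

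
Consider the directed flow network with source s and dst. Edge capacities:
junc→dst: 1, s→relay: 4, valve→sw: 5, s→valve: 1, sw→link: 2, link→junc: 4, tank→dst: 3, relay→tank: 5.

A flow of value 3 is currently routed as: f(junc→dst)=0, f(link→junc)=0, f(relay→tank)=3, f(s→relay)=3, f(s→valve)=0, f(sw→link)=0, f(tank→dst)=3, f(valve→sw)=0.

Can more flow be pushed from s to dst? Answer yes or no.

Yes

Residual path s→valve→sw→link→junc→dst has bottleneck 1 > 0.
Pushing 1 along it raises the flow to 4, so the given flow is not maximum.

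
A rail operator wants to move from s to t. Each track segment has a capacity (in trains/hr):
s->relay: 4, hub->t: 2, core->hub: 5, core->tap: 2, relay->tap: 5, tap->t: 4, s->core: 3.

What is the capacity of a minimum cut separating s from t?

6

Max flow = 6 (via 2 augmenting paths).
In the residual at optimum, the set reachable from s is {core, hub, relay, s, tap}.
Cut edges: tap->t (cap 4), hub->t (cap 2). Sum = 6.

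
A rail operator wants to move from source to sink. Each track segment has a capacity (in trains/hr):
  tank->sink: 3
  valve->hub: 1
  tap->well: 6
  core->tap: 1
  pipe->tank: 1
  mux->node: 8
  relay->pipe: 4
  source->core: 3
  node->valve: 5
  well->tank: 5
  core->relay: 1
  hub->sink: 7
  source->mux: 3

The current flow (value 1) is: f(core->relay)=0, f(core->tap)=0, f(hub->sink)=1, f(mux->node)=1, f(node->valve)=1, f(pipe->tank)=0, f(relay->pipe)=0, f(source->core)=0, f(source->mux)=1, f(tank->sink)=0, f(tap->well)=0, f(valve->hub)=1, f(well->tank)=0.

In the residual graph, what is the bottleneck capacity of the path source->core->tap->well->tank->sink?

1

Residual capacities along the path: source->core: 3, core->tap: 1, tap->well: 6, well->tank: 5, tank->sink: 3.
Minimum is 1.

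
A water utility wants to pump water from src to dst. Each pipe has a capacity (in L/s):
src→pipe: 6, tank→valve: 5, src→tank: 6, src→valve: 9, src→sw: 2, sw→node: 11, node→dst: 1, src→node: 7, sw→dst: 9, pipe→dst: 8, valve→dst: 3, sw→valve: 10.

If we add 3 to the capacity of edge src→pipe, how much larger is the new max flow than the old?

2

Original max flow = 12.
After raising cap(src→pipe), augmenting paths through that edge carry 2 more units.
New max flow = 14. Increase = 2.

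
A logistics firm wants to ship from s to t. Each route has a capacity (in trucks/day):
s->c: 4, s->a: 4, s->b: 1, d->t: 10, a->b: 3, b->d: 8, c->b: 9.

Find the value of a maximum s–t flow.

Augment s->b->d->t: bottleneck 1. Total 1.
Augment s->a->b->d->t: bottleneck 3. Total 4.
Augment s->c->b->d->t: bottleneck 4. Total 8.
No augmenting path remains in the residual graph.

8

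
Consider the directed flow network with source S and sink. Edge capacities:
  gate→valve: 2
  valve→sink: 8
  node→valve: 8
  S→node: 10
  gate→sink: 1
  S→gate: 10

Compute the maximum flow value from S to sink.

Augment S→gate→sink: bottleneck 1. Total 1.
Augment S→gate→valve→sink: bottleneck 2. Total 3.
Augment S→node→valve→sink: bottleneck 6. Total 9.
No augmenting path remains in the residual graph.

9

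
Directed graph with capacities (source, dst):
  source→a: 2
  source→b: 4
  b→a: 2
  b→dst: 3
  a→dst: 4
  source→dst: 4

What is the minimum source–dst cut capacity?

Max flow = 10 (via 4 augmenting paths).
In the residual at optimum, the set reachable from source is {source}.
Cut edges: source→b (cap 4), source→a (cap 2), source→dst (cap 4). Sum = 10.

10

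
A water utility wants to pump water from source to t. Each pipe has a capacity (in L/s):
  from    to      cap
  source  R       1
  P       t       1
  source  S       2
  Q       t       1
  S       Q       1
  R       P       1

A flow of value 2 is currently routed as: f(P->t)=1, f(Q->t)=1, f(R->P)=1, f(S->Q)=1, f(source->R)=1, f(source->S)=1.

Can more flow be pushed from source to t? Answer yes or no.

No

Residual reachable from source: {S, source}; t is not reachable.
Saturated cut: S->Q, source->R with total capacity 2 = current flow value. Flow is maximum.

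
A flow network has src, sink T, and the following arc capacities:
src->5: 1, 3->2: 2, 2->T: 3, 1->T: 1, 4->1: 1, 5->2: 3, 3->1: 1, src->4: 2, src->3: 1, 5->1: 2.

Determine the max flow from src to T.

3

Augment src->4->1->T: bottleneck 1. Total 1.
Augment src->5->2->T: bottleneck 1. Total 2.
Augment src->3->2->T: bottleneck 1. Total 3.
No augmenting path remains in the residual graph.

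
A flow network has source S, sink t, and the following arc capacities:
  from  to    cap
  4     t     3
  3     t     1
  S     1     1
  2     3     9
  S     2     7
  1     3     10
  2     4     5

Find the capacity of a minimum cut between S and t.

Max flow = 4 (via 2 augmenting paths).
In the residual at optimum, the set reachable from S is {1, 2, 3, 4, S}.
Cut edges: 3→t (cap 1), 4→t (cap 3). Sum = 4.

4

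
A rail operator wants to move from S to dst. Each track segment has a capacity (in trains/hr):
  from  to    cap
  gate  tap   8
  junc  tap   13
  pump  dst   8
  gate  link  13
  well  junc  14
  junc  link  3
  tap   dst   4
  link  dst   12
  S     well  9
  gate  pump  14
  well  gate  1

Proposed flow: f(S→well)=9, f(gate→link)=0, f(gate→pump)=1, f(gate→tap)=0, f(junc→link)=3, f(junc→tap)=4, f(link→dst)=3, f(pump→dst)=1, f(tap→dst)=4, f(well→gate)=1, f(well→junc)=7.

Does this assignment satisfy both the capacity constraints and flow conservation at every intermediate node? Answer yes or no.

Conservation fails at well: inflow 9 ≠ outflow 8.

No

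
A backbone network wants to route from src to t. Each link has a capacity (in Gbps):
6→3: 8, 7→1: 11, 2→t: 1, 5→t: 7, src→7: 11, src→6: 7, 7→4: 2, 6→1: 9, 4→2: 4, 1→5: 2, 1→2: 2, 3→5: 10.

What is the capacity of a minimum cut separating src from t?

8

Max flow = 8 (via 2 augmenting paths).
In the residual at optimum, the set reachable from src is {1, 2, 3, 4, 5, 6, 7, src}.
Cut edges: 5→t (cap 7), 2→t (cap 1). Sum = 8.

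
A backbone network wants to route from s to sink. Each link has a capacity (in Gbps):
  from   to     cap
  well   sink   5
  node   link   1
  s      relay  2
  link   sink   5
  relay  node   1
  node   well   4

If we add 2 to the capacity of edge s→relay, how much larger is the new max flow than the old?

Original max flow = 1.
Edge s→relay does not cross the min cut (source side {relay, s}), so extra capacity there cannot help.
New max flow = 1. Increase = 0.

0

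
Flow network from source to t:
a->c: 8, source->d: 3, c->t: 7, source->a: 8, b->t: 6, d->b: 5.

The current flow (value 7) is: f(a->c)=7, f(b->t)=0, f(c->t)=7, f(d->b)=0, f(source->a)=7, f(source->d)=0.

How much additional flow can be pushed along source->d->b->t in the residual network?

3

Residual capacities along the path: source->d: 3, d->b: 5, b->t: 6.
Minimum is 3.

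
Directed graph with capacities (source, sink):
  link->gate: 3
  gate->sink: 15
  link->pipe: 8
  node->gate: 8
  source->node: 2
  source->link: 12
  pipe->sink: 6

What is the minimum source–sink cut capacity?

Max flow = 11 (via 3 augmenting paths).
In the residual at optimum, the set reachable from source is {link, pipe, source}.
Cut edges: source->node (cap 2), link->gate (cap 3), pipe->sink (cap 6). Sum = 11.

11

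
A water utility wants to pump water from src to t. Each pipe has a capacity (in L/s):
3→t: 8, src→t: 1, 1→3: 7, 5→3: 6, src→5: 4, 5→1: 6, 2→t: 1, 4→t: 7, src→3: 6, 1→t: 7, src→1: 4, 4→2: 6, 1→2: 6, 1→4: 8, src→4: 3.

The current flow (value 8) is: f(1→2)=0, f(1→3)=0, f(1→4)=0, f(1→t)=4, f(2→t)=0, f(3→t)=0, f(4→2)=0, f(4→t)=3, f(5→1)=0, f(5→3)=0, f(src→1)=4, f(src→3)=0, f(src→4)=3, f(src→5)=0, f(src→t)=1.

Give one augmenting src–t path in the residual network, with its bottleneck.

src→3→t, bottleneck 6

Residual along src→3→t: src→3: 6, 3→t: 8.
Bottleneck = min = 6.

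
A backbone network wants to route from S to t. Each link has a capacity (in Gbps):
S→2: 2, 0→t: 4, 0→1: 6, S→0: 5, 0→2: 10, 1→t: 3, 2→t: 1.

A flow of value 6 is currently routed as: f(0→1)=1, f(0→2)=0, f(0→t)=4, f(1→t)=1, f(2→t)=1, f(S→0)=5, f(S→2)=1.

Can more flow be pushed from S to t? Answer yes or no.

No

Residual reachable from S: {2, S}; t is not reachable.
Saturated cut: S→0, 2→t with total capacity 6 = current flow value. Flow is maximum.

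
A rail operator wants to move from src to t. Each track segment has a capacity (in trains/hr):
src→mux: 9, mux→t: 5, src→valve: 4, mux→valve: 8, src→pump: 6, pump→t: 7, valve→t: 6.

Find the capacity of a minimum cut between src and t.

Max flow = 17 (via 4 augmenting paths).
In the residual at optimum, the set reachable from src is {mux, src, valve}.
Cut edges: src→pump (cap 6), mux→t (cap 5), valve→t (cap 6). Sum = 17.

17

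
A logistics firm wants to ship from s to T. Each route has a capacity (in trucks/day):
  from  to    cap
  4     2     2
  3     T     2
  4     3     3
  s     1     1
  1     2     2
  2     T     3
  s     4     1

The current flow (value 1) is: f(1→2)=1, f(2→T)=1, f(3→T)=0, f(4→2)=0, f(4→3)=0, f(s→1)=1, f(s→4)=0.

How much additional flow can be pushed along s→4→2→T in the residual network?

Residual capacities along the path: s→4: 1, 4→2: 2, 2→T: 2.
Minimum is 1.

1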